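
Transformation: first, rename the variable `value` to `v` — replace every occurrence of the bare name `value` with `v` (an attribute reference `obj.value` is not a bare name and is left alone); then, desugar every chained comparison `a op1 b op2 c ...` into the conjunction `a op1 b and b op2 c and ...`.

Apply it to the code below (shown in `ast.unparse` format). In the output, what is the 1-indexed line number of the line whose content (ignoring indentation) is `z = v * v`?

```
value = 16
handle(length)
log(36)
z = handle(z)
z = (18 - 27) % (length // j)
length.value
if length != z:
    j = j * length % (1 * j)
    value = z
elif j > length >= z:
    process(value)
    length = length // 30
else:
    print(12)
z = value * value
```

15

Transformed code:
v = 16
handle(length)
log(36)
z = handle(z)
z = (18 - 27) % (length // j)
length.value
if length != z:
    j = j * length % (1 * j)
    v = z
elif j > length and length >= z:
    process(v)
    length = length // 30
else:
    print(12)
z = v * v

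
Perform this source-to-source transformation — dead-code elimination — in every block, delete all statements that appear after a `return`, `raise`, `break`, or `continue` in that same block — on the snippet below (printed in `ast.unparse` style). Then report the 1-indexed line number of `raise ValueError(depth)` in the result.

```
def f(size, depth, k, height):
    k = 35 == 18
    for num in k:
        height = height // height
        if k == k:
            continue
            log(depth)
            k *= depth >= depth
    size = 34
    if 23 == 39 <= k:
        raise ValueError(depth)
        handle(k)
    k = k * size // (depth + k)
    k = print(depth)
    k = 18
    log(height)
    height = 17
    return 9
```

9

Transformed code:
def f(size, depth, k, height):
    k = 35 == 18
    for num in k:
        height = height // height
        if k == k:
            continue
    size = 34
    if 23 == 39 <= k:
        raise ValueError(depth)
    k = k * size // (depth + k)
    k = print(depth)
    k = 18
    log(height)
    height = 17
    return 9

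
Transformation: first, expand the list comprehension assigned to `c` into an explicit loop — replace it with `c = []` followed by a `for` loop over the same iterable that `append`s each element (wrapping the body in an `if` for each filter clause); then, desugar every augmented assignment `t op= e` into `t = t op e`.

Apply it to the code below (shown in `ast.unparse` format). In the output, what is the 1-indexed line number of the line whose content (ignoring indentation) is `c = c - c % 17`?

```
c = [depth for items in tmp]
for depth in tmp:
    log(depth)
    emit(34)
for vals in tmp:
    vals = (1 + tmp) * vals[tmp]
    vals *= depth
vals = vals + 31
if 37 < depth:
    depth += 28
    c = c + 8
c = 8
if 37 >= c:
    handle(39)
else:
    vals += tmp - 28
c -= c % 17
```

19

Transformed code:
c = []
for items in tmp:
    c.append(depth)
for depth in tmp:
    log(depth)
    emit(34)
for vals in tmp:
    vals = (1 + tmp) * vals[tmp]
    vals = vals * depth
vals = vals + 31
if 37 < depth:
    depth = depth + 28
    c = c + 8
c = 8
if 37 >= c:
    handle(39)
else:
    vals = vals + (tmp - 28)
c = c - c % 17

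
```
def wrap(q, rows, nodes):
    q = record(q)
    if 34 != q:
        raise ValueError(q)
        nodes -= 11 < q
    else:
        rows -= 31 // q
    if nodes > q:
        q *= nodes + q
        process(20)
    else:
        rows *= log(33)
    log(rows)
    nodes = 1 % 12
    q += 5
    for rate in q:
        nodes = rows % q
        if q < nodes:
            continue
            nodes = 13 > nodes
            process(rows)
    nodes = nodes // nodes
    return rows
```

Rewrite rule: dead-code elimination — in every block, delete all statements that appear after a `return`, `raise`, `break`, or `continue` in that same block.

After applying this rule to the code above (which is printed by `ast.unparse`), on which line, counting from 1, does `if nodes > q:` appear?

7

Transformed code:
def wrap(q, rows, nodes):
    q = record(q)
    if 34 != q:
        raise ValueError(q)
    else:
        rows -= 31 // q
    if nodes > q:
        q *= nodes + q
        process(20)
    else:
        rows *= log(33)
    log(rows)
    nodes = 1 % 12
    q += 5
    for rate in q:
        nodes = rows % q
        if q < nodes:
            continue
    nodes = nodes // nodes
    return rows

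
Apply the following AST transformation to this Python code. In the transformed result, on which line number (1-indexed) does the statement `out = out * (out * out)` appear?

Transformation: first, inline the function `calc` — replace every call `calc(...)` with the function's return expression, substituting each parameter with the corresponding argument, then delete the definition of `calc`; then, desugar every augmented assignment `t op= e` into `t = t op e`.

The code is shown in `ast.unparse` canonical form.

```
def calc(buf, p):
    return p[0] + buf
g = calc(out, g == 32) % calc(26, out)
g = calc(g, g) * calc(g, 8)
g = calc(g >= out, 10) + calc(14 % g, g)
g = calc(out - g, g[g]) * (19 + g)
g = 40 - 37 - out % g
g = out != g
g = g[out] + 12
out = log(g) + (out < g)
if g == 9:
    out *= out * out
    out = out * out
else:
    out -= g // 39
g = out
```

10

Transformed code:
g = ((g == 32)[0] + out) % (out[0] + 26)
g = (g[0] + g) * (8[0] + g)
g = 10[0] + (g >= out) + (g[0] + 14 % g)
g = (g[g][0] + (out - g)) * (19 + g)
g = 40 - 37 - out % g
g = out != g
g = g[out] + 12
out = log(g) + (out < g)
if g == 9:
    out = out * (out * out)
    out = out * out
else:
    out = out - g // 39
g = out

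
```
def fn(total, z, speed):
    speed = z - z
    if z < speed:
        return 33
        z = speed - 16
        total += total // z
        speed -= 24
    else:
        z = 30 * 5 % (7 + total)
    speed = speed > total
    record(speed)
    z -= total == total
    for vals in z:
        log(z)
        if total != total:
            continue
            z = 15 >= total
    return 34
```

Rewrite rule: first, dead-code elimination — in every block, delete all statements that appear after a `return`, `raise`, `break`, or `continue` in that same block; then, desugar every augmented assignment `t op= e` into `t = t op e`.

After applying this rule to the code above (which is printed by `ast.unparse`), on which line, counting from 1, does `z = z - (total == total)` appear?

Transformed code:
def fn(total, z, speed):
    speed = z - z
    if z < speed:
        return 33
    else:
        z = 30 * 5 % (7 + total)
    speed = speed > total
    record(speed)
    z = z - (total == total)
    for vals in z:
        log(z)
        if total != total:
            continue
    return 34

9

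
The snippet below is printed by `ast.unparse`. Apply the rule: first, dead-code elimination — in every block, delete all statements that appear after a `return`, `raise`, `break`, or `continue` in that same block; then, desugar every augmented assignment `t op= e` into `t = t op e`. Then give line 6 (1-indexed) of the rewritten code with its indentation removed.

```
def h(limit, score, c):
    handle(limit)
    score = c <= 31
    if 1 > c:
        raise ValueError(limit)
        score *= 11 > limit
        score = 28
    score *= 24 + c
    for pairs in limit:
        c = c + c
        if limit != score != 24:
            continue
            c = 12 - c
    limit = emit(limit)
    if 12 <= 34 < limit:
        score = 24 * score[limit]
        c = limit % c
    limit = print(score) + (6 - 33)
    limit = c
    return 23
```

score = score * (24 + c)

Transformed code:
def h(limit, score, c):
    handle(limit)
    score = c <= 31
    if 1 > c:
        raise ValueError(limit)
    score = score * (24 + c)
    for pairs in limit:
        c = c + c
        if limit != score != 24:
            continue
    limit = emit(limit)
    if 12 <= 34 < limit:
        score = 24 * score[limit]
        c = limit % c
    limit = print(score) + (6 - 33)
    limit = c
    return 23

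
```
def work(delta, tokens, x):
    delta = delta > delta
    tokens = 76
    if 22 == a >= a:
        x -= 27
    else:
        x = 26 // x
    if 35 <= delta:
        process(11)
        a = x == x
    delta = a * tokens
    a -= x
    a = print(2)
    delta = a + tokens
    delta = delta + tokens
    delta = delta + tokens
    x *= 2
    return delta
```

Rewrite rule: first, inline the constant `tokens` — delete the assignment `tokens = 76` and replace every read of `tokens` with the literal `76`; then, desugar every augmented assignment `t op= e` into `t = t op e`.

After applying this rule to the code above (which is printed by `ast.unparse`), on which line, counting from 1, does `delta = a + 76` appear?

Transformed code:
def work(delta, tokens, x):
    delta = delta > delta
    if 22 == a >= a:
        x = x - 27
    else:
        x = 26 // x
    if 35 <= delta:
        process(11)
        a = x == x
    delta = a * 76
    a = a - x
    a = print(2)
    delta = a + 76
    delta = delta + 76
    delta = delta + 76
    x = x * 2
    return delta

13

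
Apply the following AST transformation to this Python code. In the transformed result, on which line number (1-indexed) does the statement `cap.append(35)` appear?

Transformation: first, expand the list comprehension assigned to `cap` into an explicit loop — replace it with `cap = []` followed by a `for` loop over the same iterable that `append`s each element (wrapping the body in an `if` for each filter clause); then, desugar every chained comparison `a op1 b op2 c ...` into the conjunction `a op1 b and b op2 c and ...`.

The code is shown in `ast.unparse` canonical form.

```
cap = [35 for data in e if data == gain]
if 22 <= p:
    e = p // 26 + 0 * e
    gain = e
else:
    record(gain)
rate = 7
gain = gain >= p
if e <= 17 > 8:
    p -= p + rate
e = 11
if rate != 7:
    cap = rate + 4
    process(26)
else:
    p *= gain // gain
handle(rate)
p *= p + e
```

Transformed code:
cap = []
for data in e:
    if data == gain:
        cap.append(35)
if 22 <= p:
    e = p // 26 + 0 * e
    gain = e
else:
    record(gain)
rate = 7
gain = gain >= p
if e <= 17 and 17 > 8:
    p -= p + rate
e = 11
if rate != 7:
    cap = rate + 4
    process(26)
else:
    p *= gain // gain
handle(rate)
p *= p + e

4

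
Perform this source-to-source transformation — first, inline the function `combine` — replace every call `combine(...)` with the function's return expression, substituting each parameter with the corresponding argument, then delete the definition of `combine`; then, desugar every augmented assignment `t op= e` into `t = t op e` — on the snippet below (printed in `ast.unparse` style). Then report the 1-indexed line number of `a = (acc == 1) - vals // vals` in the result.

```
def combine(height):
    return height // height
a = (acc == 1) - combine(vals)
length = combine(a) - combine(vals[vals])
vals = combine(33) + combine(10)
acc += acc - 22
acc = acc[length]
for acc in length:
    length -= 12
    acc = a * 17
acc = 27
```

Transformed code:
a = (acc == 1) - vals // vals
length = a // a - vals[vals] // vals[vals]
vals = 33 // 33 + 10 // 10
acc = acc + (acc - 22)
acc = acc[length]
for acc in length:
    length = length - 12
    acc = a * 17
acc = 27

1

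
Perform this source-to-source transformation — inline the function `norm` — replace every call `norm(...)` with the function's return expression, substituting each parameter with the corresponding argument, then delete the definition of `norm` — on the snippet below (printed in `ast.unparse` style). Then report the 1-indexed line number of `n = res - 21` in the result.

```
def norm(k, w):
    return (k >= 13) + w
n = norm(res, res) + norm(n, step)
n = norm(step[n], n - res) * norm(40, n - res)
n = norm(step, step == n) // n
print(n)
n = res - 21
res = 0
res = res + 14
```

Transformed code:
n = (res >= 13) + res + ((n >= 13) + step)
n = ((step[n] >= 13) + (n - res)) * ((40 >= 13) + (n - res))
n = ((step >= 13) + (step == n)) // n
print(n)
n = res - 21
res = 0
res = res + 14

5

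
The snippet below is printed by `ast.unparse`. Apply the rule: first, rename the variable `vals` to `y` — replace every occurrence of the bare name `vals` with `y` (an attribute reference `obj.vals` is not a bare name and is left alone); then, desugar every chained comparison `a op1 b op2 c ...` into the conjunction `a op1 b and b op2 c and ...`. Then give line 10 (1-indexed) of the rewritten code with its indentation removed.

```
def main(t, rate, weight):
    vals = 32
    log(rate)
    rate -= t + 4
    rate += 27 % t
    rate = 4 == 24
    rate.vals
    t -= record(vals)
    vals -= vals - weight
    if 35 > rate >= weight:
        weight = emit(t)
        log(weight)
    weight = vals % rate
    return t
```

Transformed code:
def main(t, rate, weight):
    y = 32
    log(rate)
    rate -= t + 4
    rate += 27 % t
    rate = 4 == 24
    rate.vals
    t -= record(y)
    y -= y - weight
    if 35 > rate and rate >= weight:
        weight = emit(t)
        log(weight)
    weight = y % rate
    return t

if 35 > rate and rate >= weight:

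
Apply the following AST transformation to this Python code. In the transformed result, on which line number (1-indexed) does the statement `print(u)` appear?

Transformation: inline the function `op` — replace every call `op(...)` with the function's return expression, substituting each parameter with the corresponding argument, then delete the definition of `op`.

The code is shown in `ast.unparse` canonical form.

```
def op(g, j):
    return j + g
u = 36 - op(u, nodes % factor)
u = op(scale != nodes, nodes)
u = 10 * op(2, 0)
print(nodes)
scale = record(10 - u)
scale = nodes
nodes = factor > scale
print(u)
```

8

Transformed code:
u = 36 - (nodes % factor + u)
u = nodes + (scale != nodes)
u = 10 * (0 + 2)
print(nodes)
scale = record(10 - u)
scale = nodes
nodes = factor > scale
print(u)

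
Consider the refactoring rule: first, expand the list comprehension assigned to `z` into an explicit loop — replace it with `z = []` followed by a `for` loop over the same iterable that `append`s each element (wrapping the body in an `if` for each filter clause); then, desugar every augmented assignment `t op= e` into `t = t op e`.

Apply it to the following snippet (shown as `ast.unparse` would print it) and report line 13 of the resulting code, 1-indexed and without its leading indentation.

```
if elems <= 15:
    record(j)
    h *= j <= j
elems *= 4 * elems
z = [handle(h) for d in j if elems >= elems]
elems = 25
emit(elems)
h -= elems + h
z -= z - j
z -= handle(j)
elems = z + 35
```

z = z - handle(j)

Transformed code:
if elems <= 15:
    record(j)
    h = h * (j <= j)
elems = elems * (4 * elems)
z = []
for d in j:
    if elems >= elems:
        z.append(handle(h))
elems = 25
emit(elems)
h = h - (elems + h)
z = z - (z - j)
z = z - handle(j)
elems = z + 35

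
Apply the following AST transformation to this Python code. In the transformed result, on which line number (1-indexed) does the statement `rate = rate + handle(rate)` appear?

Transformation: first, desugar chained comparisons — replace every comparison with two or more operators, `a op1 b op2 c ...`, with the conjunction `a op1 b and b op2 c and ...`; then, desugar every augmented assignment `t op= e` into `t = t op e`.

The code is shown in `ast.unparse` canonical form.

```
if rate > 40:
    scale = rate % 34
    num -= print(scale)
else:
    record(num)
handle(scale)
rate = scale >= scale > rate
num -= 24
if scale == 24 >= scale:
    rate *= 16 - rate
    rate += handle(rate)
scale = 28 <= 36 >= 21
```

Transformed code:
if rate > 40:
    scale = rate % 34
    num = num - print(scale)
else:
    record(num)
handle(scale)
rate = scale >= scale and scale > rate
num = num - 24
if scale == 24 and 24 >= scale:
    rate = rate * (16 - rate)
    rate = rate + handle(rate)
scale = 28 <= 36 and 36 >= 21

11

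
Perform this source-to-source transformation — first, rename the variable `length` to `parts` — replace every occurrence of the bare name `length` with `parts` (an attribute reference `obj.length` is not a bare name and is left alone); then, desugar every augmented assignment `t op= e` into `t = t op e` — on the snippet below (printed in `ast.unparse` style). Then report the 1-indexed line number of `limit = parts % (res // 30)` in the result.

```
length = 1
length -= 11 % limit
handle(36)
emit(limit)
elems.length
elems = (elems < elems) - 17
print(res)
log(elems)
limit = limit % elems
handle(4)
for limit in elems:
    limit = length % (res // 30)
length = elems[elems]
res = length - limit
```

12

Transformed code:
parts = 1
parts = parts - 11 % limit
handle(36)
emit(limit)
elems.length
elems = (elems < elems) - 17
print(res)
log(elems)
limit = limit % elems
handle(4)
for limit in elems:
    limit = parts % (res // 30)
parts = elems[elems]
res = parts - limit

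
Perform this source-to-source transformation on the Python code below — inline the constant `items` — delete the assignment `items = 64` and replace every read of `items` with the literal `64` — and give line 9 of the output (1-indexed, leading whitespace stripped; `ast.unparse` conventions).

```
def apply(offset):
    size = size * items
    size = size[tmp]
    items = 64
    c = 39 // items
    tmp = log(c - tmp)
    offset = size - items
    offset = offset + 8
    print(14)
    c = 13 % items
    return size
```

c = 13 % 64

Transformed code:
def apply(offset):
    size = size * 64
    size = size[tmp]
    c = 39 // 64
    tmp = log(c - tmp)
    offset = size - 64
    offset = offset + 8
    print(14)
    c = 13 % 64
    return size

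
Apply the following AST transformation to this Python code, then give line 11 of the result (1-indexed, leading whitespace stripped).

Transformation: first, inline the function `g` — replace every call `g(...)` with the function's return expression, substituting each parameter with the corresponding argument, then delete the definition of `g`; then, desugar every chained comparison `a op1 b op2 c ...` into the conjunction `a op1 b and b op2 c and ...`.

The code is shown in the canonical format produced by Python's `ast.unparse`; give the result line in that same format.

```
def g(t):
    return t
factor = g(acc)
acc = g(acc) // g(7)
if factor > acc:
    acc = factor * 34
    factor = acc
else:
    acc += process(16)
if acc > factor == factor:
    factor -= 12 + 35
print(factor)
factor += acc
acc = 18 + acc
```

Transformed code:
factor = acc
acc = acc // 7
if factor > acc:
    acc = factor * 34
    factor = acc
else:
    acc += process(16)
if acc > factor and factor == factor:
    factor -= 12 + 35
print(factor)
factor += acc
acc = 18 + acc

factor += acc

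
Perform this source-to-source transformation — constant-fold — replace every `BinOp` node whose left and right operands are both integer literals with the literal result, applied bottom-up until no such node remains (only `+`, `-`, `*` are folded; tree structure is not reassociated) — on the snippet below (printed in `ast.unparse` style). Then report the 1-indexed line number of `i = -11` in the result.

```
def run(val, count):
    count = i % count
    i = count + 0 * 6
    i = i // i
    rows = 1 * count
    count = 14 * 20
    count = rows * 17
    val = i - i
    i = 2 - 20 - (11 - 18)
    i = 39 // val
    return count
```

9

Transformed code:
def run(val, count):
    count = i % count
    i = count + 0
    i = i // i
    rows = 1 * count
    count = 280
    count = rows * 17
    val = i - i
    i = -11
    i = 39 // val
    return count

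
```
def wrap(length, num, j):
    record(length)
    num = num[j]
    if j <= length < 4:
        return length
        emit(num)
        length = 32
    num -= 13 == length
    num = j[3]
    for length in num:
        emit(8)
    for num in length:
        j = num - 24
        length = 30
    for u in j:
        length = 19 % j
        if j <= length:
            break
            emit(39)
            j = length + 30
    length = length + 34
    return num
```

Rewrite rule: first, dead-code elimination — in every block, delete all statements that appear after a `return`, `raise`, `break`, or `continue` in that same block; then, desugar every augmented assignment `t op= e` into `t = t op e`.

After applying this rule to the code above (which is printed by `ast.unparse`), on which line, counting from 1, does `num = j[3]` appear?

7

Transformed code:
def wrap(length, num, j):
    record(length)
    num = num[j]
    if j <= length < 4:
        return length
    num = num - (13 == length)
    num = j[3]
    for length in num:
        emit(8)
    for num in length:
        j = num - 24
        length = 30
    for u in j:
        length = 19 % j
        if j <= length:
            break
    length = length + 34
    return num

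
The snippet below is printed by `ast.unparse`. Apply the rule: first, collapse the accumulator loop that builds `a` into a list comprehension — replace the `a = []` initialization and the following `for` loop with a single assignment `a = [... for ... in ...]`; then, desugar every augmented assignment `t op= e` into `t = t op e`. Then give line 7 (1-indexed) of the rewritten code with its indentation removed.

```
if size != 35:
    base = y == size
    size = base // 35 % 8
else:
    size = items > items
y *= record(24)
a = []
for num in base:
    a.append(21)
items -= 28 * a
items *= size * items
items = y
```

a = [21 for num in base]

Transformed code:
if size != 35:
    base = y == size
    size = base // 35 % 8
else:
    size = items > items
y = y * record(24)
a = [21 for num in base]
items = items - 28 * a
items = items * (size * items)
items = y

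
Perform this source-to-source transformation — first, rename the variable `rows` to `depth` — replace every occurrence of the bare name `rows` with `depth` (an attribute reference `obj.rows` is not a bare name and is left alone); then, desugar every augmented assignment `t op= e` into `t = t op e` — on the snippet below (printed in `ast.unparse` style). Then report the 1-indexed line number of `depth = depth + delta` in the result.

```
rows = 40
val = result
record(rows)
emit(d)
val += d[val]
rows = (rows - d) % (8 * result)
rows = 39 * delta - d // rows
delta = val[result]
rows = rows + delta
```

9

Transformed code:
depth = 40
val = result
record(depth)
emit(d)
val = val + d[val]
depth = (depth - d) % (8 * result)
depth = 39 * delta - d // depth
delta = val[result]
depth = depth + delta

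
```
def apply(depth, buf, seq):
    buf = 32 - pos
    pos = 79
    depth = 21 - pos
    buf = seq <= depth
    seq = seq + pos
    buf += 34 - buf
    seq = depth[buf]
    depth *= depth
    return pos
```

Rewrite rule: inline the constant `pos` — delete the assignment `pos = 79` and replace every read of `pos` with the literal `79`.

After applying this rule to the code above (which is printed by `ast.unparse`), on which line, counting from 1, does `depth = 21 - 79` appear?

3

Transformed code:
def apply(depth, buf, seq):
    buf = 32 - 79
    depth = 21 - 79
    buf = seq <= depth
    seq = seq + 79
    buf += 34 - buf
    seq = depth[buf]
    depth *= depth
    return 79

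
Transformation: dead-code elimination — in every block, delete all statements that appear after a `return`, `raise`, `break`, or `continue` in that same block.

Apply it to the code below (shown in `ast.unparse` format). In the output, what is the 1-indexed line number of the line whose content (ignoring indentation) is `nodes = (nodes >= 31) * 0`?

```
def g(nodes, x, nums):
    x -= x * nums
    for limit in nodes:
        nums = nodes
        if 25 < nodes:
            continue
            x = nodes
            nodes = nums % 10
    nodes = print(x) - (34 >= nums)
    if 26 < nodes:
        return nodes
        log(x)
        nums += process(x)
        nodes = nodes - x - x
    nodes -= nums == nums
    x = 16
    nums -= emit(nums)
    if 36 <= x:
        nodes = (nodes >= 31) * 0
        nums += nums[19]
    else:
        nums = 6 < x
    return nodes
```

Transformed code:
def g(nodes, x, nums):
    x -= x * nums
    for limit in nodes:
        nums = nodes
        if 25 < nodes:
            continue
    nodes = print(x) - (34 >= nums)
    if 26 < nodes:
        return nodes
    nodes -= nums == nums
    x = 16
    nums -= emit(nums)
    if 36 <= x:
        nodes = (nodes >= 31) * 0
        nums += nums[19]
    else:
        nums = 6 < x
    return nodes

14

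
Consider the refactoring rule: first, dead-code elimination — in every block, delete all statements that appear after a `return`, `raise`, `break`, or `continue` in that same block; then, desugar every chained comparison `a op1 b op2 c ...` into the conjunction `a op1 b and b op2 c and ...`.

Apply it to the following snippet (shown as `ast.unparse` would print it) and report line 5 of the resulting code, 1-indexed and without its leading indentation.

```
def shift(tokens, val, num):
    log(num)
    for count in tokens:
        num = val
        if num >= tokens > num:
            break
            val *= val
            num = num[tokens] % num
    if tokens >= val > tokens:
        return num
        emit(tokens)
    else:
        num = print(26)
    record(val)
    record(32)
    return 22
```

Transformed code:
def shift(tokens, val, num):
    log(num)
    for count in tokens:
        num = val
        if num >= tokens and tokens > num:
            break
    if tokens >= val and val > tokens:
        return num
    else:
        num = print(26)
    record(val)
    record(32)
    return 22

if num >= tokens and tokens > num:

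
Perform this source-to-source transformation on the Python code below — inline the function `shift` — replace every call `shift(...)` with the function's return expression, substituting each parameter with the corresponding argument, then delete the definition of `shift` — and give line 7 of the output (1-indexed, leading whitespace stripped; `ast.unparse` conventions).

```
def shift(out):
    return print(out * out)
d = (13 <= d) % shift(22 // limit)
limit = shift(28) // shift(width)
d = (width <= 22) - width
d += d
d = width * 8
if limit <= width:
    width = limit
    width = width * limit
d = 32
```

Transformed code:
d = (13 <= d) % print(22 // limit * (22 // limit))
limit = print(28 * 28) // print(width * width)
d = (width <= 22) - width
d += d
d = width * 8
if limit <= width:
    width = limit
    width = width * limit
d = 32

width = limit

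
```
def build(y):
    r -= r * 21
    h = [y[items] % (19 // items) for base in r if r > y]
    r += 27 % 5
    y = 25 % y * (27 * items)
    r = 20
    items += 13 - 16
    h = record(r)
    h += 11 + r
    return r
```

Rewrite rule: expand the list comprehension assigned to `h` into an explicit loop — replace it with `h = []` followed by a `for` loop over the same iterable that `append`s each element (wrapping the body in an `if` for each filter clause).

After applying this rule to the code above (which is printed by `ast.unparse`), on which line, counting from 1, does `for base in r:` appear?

Transformed code:
def build(y):
    r -= r * 21
    h = []
    for base in r:
        if r > y:
            h.append(y[items] % (19 // items))
    r += 27 % 5
    y = 25 % y * (27 * items)
    r = 20
    items += 13 - 16
    h = record(r)
    h += 11 + r
    return r

4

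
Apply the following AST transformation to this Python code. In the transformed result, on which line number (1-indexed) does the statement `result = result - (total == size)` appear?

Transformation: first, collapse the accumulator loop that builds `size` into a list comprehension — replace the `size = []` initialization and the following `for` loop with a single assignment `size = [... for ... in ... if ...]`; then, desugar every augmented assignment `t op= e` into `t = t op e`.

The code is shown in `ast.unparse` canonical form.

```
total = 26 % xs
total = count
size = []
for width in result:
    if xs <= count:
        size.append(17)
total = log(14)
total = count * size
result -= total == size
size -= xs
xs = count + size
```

6

Transformed code:
total = 26 % xs
total = count
size = [17 for width in result if xs <= count]
total = log(14)
total = count * size
result = result - (total == size)
size = size - xs
xs = count + size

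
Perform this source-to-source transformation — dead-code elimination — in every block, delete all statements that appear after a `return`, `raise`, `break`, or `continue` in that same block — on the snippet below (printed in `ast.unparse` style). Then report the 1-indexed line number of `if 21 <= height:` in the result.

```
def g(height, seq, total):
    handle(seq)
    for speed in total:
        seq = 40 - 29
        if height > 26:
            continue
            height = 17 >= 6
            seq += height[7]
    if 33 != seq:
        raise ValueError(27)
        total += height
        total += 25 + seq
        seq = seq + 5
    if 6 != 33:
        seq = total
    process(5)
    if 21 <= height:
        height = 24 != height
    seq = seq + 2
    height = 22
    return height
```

Transformed code:
def g(height, seq, total):
    handle(seq)
    for speed in total:
        seq = 40 - 29
        if height > 26:
            continue
    if 33 != seq:
        raise ValueError(27)
    if 6 != 33:
        seq = total
    process(5)
    if 21 <= height:
        height = 24 != height
    seq = seq + 2
    height = 22
    return height

12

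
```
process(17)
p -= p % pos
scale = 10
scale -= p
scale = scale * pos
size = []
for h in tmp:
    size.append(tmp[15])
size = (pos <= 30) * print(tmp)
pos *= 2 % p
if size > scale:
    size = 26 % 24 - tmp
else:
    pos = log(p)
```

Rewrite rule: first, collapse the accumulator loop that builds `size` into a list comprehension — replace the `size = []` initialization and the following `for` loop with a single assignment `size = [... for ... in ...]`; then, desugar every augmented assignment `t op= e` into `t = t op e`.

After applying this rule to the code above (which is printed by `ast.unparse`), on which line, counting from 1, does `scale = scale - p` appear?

Transformed code:
process(17)
p = p - p % pos
scale = 10
scale = scale - p
scale = scale * pos
size = [tmp[15] for h in tmp]
size = (pos <= 30) * print(tmp)
pos = pos * (2 % p)
if size > scale:
    size = 26 % 24 - tmp
else:
    pos = log(p)

4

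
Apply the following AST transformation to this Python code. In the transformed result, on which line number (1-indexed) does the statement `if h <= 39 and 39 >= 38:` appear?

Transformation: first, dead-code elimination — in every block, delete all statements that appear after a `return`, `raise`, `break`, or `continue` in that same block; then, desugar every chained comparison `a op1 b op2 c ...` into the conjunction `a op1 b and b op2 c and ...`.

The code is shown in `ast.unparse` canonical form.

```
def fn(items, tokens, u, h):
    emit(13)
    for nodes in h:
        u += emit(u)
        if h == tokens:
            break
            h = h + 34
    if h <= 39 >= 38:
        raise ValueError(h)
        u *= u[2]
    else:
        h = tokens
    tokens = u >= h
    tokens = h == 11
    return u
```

7

Transformed code:
def fn(items, tokens, u, h):
    emit(13)
    for nodes in h:
        u += emit(u)
        if h == tokens:
            break
    if h <= 39 and 39 >= 38:
        raise ValueError(h)
    else:
        h = tokens
    tokens = u >= h
    tokens = h == 11
    return u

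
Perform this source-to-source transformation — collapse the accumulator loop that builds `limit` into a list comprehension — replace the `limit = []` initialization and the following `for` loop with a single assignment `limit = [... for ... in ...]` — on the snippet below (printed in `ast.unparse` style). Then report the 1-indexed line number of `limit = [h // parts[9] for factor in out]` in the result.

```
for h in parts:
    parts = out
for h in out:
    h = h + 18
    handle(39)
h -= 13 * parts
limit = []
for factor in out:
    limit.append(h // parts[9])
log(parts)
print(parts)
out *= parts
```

7

Transformed code:
for h in parts:
    parts = out
for h in out:
    h = h + 18
    handle(39)
h -= 13 * parts
limit = [h // parts[9] for factor in out]
log(parts)
print(parts)
out *= parts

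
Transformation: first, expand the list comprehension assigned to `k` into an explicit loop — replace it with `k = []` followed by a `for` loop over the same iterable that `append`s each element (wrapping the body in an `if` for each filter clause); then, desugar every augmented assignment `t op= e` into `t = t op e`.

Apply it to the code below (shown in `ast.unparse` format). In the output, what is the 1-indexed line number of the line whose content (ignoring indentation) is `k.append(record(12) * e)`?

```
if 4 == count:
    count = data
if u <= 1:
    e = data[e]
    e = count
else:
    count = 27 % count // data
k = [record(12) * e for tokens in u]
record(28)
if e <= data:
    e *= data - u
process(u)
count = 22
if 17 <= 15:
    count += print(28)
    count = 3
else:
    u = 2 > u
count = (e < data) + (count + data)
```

10

Transformed code:
if 4 == count:
    count = data
if u <= 1:
    e = data[e]
    e = count
else:
    count = 27 % count // data
k = []
for tokens in u:
    k.append(record(12) * e)
record(28)
if e <= data:
    e = e * (data - u)
process(u)
count = 22
if 17 <= 15:
    count = count + print(28)
    count = 3
else:
    u = 2 > u
count = (e < data) + (count + data)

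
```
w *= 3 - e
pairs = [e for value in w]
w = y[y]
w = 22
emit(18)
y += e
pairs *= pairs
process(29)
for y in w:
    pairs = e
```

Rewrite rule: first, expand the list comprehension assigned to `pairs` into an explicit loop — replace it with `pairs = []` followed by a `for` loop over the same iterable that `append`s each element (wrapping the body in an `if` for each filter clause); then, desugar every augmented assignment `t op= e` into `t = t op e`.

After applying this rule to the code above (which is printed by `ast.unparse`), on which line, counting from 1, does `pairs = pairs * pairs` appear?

9

Transformed code:
w = w * (3 - e)
pairs = []
for value in w:
    pairs.append(e)
w = y[y]
w = 22
emit(18)
y = y + e
pairs = pairs * pairs
process(29)
for y in w:
    pairs = e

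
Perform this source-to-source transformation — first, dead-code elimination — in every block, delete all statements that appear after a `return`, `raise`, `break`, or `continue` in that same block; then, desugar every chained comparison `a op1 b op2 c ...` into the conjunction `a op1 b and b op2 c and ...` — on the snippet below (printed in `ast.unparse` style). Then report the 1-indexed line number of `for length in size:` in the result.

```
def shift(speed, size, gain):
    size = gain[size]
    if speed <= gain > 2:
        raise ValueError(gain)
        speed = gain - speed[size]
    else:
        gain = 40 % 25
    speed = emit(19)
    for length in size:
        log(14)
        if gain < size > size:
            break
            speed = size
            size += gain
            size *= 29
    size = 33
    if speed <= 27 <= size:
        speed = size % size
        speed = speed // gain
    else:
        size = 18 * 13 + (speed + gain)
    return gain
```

8

Transformed code:
def shift(speed, size, gain):
    size = gain[size]
    if speed <= gain and gain > 2:
        raise ValueError(gain)
    else:
        gain = 40 % 25
    speed = emit(19)
    for length in size:
        log(14)
        if gain < size and size > size:
            break
    size = 33
    if speed <= 27 and 27 <= size:
        speed = size % size
        speed = speed // gain
    else:
        size = 18 * 13 + (speed + gain)
    return gain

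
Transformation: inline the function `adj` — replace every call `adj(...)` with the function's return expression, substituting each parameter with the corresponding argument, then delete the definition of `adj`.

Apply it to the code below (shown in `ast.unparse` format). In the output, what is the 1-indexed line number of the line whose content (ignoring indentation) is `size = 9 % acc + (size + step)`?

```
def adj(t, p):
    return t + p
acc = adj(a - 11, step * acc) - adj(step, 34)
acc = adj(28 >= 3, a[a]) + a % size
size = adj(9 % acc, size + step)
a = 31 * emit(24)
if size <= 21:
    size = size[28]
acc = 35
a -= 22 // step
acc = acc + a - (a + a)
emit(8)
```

Transformed code:
acc = a - 11 + step * acc - (step + 34)
acc = (28 >= 3) + a[a] + a % size
size = 9 % acc + (size + step)
a = 31 * emit(24)
if size <= 21:
    size = size[28]
acc = 35
a -= 22 // step
acc = acc + a - (a + a)
emit(8)

3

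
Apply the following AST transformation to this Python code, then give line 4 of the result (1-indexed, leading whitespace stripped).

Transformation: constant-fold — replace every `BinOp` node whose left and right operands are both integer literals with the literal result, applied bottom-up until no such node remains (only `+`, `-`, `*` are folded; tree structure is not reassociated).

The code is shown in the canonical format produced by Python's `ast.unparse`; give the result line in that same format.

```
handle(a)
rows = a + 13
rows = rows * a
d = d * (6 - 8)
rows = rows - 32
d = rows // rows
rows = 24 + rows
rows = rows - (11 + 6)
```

Transformed code:
handle(a)
rows = a + 13
rows = rows * a
d = d * -2
rows = rows - 32
d = rows // rows
rows = 24 + rows
rows = rows - 17

d = d * -2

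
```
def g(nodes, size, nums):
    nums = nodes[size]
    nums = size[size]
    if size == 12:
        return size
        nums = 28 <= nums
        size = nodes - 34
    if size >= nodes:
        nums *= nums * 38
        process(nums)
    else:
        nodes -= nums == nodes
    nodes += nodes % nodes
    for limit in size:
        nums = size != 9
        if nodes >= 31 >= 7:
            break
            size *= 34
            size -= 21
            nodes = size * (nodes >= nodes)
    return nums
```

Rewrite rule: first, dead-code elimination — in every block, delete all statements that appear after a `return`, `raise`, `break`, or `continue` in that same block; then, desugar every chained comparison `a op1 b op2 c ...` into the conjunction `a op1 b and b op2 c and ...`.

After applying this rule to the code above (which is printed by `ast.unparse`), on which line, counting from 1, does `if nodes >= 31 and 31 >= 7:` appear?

14

Transformed code:
def g(nodes, size, nums):
    nums = nodes[size]
    nums = size[size]
    if size == 12:
        return size
    if size >= nodes:
        nums *= nums * 38
        process(nums)
    else:
        nodes -= nums == nodes
    nodes += nodes % nodes
    for limit in size:
        nums = size != 9
        if nodes >= 31 and 31 >= 7:
            break
    return nums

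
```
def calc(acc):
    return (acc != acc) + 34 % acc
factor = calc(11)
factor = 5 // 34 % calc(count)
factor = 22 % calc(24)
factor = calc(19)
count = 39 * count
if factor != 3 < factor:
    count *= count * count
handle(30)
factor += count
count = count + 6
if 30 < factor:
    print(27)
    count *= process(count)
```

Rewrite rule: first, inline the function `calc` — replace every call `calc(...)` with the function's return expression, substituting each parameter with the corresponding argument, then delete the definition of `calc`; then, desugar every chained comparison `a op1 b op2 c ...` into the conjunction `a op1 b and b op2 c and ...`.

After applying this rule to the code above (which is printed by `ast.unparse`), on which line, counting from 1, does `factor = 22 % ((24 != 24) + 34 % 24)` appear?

3

Transformed code:
factor = (11 != 11) + 34 % 11
factor = 5 // 34 % ((count != count) + 34 % count)
factor = 22 % ((24 != 24) + 34 % 24)
factor = (19 != 19) + 34 % 19
count = 39 * count
if factor != 3 and 3 < factor:
    count *= count * count
handle(30)
factor += count
count = count + 6
if 30 < factor:
    print(27)
    count *= process(count)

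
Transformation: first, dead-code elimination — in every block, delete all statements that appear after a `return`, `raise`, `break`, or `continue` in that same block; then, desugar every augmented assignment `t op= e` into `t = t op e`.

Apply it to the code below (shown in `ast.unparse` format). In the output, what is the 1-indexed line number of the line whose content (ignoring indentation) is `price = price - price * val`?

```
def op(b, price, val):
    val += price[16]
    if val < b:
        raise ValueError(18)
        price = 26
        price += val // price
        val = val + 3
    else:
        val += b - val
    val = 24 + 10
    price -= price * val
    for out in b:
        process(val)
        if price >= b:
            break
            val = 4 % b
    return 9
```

8

Transformed code:
def op(b, price, val):
    val = val + price[16]
    if val < b:
        raise ValueError(18)
    else:
        val = val + (b - val)
    val = 24 + 10
    price = price - price * val
    for out in b:
        process(val)
        if price >= b:
            break
    return 9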